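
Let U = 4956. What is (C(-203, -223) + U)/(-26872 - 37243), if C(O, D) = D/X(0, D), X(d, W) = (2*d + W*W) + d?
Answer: -1105187/14297645 ≈ -0.077299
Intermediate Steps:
X(d, W) = W² + 3*d (X(d, W) = (2*d + W²) + d = (W² + 2*d) + d = W² + 3*d)
C(O, D) = 1/D (C(O, D) = D/(D² + 3*0) = D/(D² + 0) = D/(D²) = D/D² = 1/D)
(C(-203, -223) + U)/(-26872 - 37243) = (1/(-223) + 4956)/(-26872 - 37243) = (-1/223 + 4956)/(-64115) = (1105187/223)*(-1/64115) = -1105187/14297645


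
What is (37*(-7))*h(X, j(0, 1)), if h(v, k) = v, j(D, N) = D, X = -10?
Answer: 2590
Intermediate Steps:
(37*(-7))*h(X, j(0, 1)) = (37*(-7))*(-10) = -259*(-10) = 2590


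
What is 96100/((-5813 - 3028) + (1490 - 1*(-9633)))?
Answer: 48050/1141 ≈ 42.112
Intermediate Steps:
96100/((-5813 - 3028) + (1490 - 1*(-9633))) = 96100/(-8841 + (1490 + 9633)) = 96100/(-8841 + 11123) = 96100/2282 = 96100*(1/2282) = 48050/1141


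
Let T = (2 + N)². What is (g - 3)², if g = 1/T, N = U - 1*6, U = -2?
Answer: 11449/1296 ≈ 8.8341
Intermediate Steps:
N = -8 (N = -2 - 1*6 = -2 - 6 = -8)
T = 36 (T = (2 - 8)² = (-6)² = 36)
g = 1/36 ≈ 0.027778
(g - 3)² = (1/36 - 3)² = (-107/36)² = 11449/1296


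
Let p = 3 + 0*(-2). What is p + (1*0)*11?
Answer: 3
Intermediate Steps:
p = 3 (p = 3 + 0 = 3)
p + (1*0)*11 = 3 + (1*0)*11 = 3 + 0*11 = 3 + 0 = 3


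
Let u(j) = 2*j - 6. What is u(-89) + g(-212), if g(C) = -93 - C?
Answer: -65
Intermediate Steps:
u(j) = -6 + 2*j
u(-89) + g(-212) = (-6 + 2*(-89)) + (-93 - 1*(-212)) = (-6 - 178) + (-93 + 212) = -184 + 119 = -65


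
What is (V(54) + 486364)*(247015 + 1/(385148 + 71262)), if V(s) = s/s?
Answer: 10966569318356223/91282 ≈ 1.2014e+11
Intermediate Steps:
V(s) = 1
(V(54) + 486364)*(247015 + 1/(385148 + 71262)) = (1 + 486364)*(247015 + 1/(385148 + 71262)) = 486365*(247015 + 1/456410) = 486365*(112740116151/456410) = 10966569318356223/91282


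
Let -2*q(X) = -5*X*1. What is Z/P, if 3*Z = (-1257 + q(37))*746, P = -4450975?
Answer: 868717/13352925 ≈ 0.065058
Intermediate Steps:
q(X) = 5*X/2 (q(X) = -(-5*X)/2 = -(-5)*X/2 = 5*X/2)
Z = -868717/3 (Z = ((-1257 + (5/2)*37)*746)/3 = ((-1257 + 185/2)*746)/3 = (-2329/2*746)/3 = (1/3)*(-868717) = -868717/3 ≈ -2.8957e+5)
Z/P = -868717/3/(-4450975) = -868717/3*(-1/4450975) = 868717/13352925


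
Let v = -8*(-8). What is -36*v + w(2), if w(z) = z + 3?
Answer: -2299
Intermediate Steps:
v = 64
w(z) = 3 + z
-36*v + w(2) = -36*64 + (3 + 2) = -2304 + 5 = -2299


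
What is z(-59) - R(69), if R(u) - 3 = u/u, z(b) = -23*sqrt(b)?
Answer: -4 - 23*I*sqrt(59) ≈ -4.0 - 176.67*I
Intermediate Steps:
R(u) = 4 (R(u) = 3 + u/u = 3 + 1 = 4)
z(-59) - R(69) = -23*I*sqrt(59) - 1*4 = -23*I*sqrt(59) - 4 = -4 - 23*I*sqrt(59)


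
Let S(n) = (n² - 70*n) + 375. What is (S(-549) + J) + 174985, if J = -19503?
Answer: 495688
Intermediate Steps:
S(n) = 375 + n² - 70*n
(S(-549) + J) + 174985 = ((375 + (-549)² - 70*(-549)) - 19503) + 174985 = ((375 + 301401 + 38430) - 19503) + 174985 = (340206 - 19503) + 174985 = 320703 + 174985 = 495688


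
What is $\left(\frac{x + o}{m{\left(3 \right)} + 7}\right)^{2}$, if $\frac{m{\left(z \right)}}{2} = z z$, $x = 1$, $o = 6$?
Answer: $\frac{49}{625} \approx 0.0784$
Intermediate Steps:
$m{\left(z \right)} = 2 z^{2}$ ($m{\left(z \right)} = 2 z z = 2 z^{2}$)
$\left(\frac{x + o}{m{\left(3 \right)} + 7}\right)^{2} = \left(\frac{1 + 6}{2 \cdot 3^{2} + 7}\right)^{2} = \left(\frac{7}{2 \cdot 9 + 7}\right)^{2} = \left(\frac{7}{18 + 7}\right)^{2} = \left(\frac{7}{25}\right)^{2} = \frac{49}{625}$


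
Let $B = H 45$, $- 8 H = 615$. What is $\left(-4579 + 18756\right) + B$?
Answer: $\frac{85741}{8} \approx 10718.0$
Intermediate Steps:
$H = - \frac{615}{8}$ ($H = \left(- \frac{1}{8}\right) 615 = - \frac{615}{8} \approx -76.875$)
$B = - \frac{27675}{8}$ ($B = \left(- \frac{615}{8}\right) 45 = - \frac{27675}{8} \approx -3459.4$)
$\left(-4579 + 18756\right) + B = \left(-4579 + 18756\right) - \frac{27675}{8} = 14177 - \frac{27675}{8} = \frac{85741}{8}$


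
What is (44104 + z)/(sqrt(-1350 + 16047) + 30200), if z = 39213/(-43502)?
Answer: 28970452224500/19837462365553 - 5755718985*sqrt(1633)/39674924731106 ≈ 1.4545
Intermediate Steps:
z = -39213/43502 (z = 39213*(-1/43502) = -39213/43502 ≈ -0.90141)
(44104 + z)/(sqrt(-1350 + 16047) + 30200) = (44104 - 39213/43502)/(sqrt(-1350 + 16047) + 30200) = 1918572995/(43502*(sqrt(14697) + 30200)) = 1918572995/(43502*(3*sqrt(1633) + 30200)) = 1918572995/(43502*(30200 + 3*sqrt(1633)))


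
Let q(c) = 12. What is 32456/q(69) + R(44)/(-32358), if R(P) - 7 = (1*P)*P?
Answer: 29171887/10786 ≈ 2704.6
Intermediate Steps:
R(P) = 7 + P² (R(P) = 7 + (1*P)*P = 7 + P*P = 7 + P²)
32456/q(69) + R(44)/(-32358) = 32456/12 + (7 + 44²)/(-32358) = 32456*(1/12) + (7 + 1936)*(-1/32358) = 8114/3 + 1943*(-1/32358) = 8114/3 - 1943/32358 = 29171887/10786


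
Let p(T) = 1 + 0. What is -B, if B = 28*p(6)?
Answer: -28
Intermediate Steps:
p(T) = 1
B = 28 (B = 28*1 = 28)
-B = -1*28 = -28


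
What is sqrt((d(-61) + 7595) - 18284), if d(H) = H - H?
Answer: I*sqrt(10689) ≈ 103.39*I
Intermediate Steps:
d(H) = 0
sqrt((d(-61) + 7595) - 18284) = sqrt((0 + 7595) - 18284) = sqrt(7595 - 18284) = sqrt(-10689) = I*sqrt(10689)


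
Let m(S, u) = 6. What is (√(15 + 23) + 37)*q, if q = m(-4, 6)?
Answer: 222 + 6*√38 ≈ 258.99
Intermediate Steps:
q = 6
(√(15 + 23) + 37)*q = (√(15 + 23) + 37)*6 = (√38 + 37)*6 = (37 + √38)*6 = 222 + 6*√38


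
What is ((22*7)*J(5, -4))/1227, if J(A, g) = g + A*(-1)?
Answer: -462/409 ≈ -1.1296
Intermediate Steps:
J(A, g) = g - A
((22*7)*J(5, -4))/1227 = ((22*7)*(-4 - 1*5))/1227 = (154*(-4 - 5))*(1/1227) = (154*(-9))*(1/1227) = -1386*1/1227 = -462/409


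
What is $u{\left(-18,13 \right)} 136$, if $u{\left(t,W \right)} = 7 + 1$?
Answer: $1088$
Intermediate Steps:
$u{\left(t,W \right)} = 8$
$u{\left(-18,13 \right)} 136 = 8 \cdot 136 = 1088$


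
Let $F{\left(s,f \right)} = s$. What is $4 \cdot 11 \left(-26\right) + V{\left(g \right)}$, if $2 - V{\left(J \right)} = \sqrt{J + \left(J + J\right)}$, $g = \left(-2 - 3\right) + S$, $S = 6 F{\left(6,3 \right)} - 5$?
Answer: $-1142 - \sqrt{78} \approx -1150.8$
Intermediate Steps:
$S = 31$ ($S = 6 \cdot 6 - 5 = 36 - 5 = 31$)
$g = 26$ ($g = \left(-2 - 3\right) + 31 = -5 + 31 = 26$)
$V{\left(J \right)} = 2 - \sqrt{3} \sqrt{J}$ ($V{\left(J \right)} = 2 - \sqrt{J + \left(J + J\right)} = 2 - \sqrt{J + 2 J} = 2 - \sqrt{3 J} = 2 - \sqrt{3} \sqrt{J}$)
$4 \cdot 11 \left(-26\right) + V{\left(g \right)} = 4 \cdot 11 \left(-26\right) + \left(2 - \sqrt{3} \sqrt{26}\right) = 44 \left(-26\right) + \left(2 - \sqrt{78}\right) = -1144 + \left(2 - \sqrt{78}\right) = -1142 - \sqrt{78}$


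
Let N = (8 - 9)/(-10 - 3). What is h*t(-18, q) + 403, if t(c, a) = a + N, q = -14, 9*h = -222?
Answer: 29111/39 ≈ 746.44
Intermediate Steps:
h = -74/3 (h = (⅑)*(-222) = -74/3 ≈ -24.667)
N = 1/13 (N = -1/(-13) = -1*(-1/13) = 1/13 ≈ 0.076923)
t(c, a) = 1/13 + a (t(c, a) = a + 1/13 = 1/13 + a)
h*t(-18, q) + 403 = -74*(1/13 - 14)/3 + 403 = -74/3*(-181/13) + 403 = 13394/39 + 403 = 29111/39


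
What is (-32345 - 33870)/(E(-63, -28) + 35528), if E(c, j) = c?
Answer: -323/173 ≈ -1.8671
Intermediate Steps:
(-32345 - 33870)/(E(-63, -28) + 35528) = (-32345 - 33870)/(-63 + 35528) = -66215/35465 = -66215*1/35465 = -323/173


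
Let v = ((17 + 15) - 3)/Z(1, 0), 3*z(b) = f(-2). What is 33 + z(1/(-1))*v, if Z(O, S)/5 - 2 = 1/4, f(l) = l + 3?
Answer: 4571/135 ≈ 33.859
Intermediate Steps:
f(l) = 3 + l
Z(O, S) = 45/4 (Z(O, S) = 10 + 5/4 = 45/4)
z(b) = ⅓ (z(b) = (3 - 2)/3 = (⅓)*1 = ⅓)
v = 116/45 (v = ((17 + 15) - 3)/(45/4) = (32 - 3)*(4/45) = 29*(4/45) = 116/45 ≈ 2.5778)
33 + z(1/(-1))*v = 33 + (⅓)*(116/45) = 33 + 116/135 = 4571/135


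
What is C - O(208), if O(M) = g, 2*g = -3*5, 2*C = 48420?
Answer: 48435/2 ≈ 24218.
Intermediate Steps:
C = 24210 (C = (1/2)*48420 = 24210)
g = -15/2 (g = (-3*5)/2 = (1/2)*(-15) = -15/2 ≈ -7.5000)
O(M) = -15/2
C - O(208) = 24210 - 1*(-15/2) = 24210 + 15/2 = 48435/2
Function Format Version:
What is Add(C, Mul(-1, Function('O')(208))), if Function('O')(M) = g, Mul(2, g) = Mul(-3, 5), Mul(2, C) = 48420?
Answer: Rational(48435, 2) ≈ 24218.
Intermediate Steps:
C = 24210 (C = Mul(Rational(1, 2), 48420) = 24210)
g = Rational(-15, 2) (g = Mul(Rational(1, 2), Mul(-3, 5)) = Mul(Rational(1, 2), -15) = Rational(-15, 2) ≈ -7.5000)
Function('O')(M) = Rational(-15, 2)
Add(C, Mul(-1, Function('O')(208))) = Add(24210, Mul(-1, Rational(-15, 2))) = Add(24210, Rational(15, 2)) = Rational(48435, 2)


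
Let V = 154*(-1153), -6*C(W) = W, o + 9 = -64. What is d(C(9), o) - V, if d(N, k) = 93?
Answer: 177655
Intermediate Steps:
o = -73 (o = -9 - 64 = -73)
C(W) = -W/6
V = -177562
d(C(9), o) - V = 93 - 1*(-177562) = 93 + 177562 = 177655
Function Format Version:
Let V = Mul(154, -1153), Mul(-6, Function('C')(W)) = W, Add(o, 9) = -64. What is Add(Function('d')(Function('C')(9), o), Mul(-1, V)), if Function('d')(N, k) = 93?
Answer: 177655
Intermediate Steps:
o = -73 (o = Add(-9, -64) = -73)
Function('C')(W) = Mul(Rational(-1, 6), W)
V = -177562
Add(Function('d')(Function('C')(9), o), Mul(-1, V)) = Add(93, Mul(-1, -177562)) = Add(93, 177562) = 177655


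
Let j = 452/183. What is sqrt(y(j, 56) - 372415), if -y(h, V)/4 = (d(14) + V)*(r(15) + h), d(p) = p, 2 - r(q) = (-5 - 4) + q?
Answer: I*sqrt(12457458735)/183 ≈ 609.91*I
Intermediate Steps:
r(q) = 11 - q (r(q) = 2 - ((-5 - 4) + q) = 2 - (-9 + q) = 2 + (9 - q) = 11 - q)
j = 452/183 (j = 452*(1/183) = 452/183 ≈ 2.4699)
y(h, V) = -4*(-4 + h)*(14 + V) (y(h, V) = -4*(14 + V)*((11 - 1*15) + h) = -4*(14 + V)*((11 - 15) + h) = -4*(14 + V)*(-4 + h) = -4*(-4 + h)*(14 + V))
sqrt(y(j, 56) - 372415) = sqrt((224 - 56*452/183 + 16*56 - 4*56*452/183) - 372415) = sqrt((224 - 25312/183 + 896 - 101248/183) - 372415) = sqrt(78400/183 - 372415) = sqrt(-68073545/183) = I*sqrt(12457458735)/183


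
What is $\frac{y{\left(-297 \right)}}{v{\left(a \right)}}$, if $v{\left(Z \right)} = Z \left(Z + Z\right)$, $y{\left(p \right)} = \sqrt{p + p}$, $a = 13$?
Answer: $\frac{3 i \sqrt{66}}{338} \approx 0.072107 i$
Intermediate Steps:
$y{\left(p \right)} = \sqrt{2} \sqrt{p}$ ($y{\left(p \right)} = \sqrt{2 p} = \sqrt{2} \sqrt{p}$)
$v{\left(Z \right)} = 2 Z^{2}$ ($v{\left(Z \right)} = Z 2 Z = 2 Z^{2}$)
$\frac{y{\left(-297 \right)}}{v{\left(a \right)}} = \frac{\sqrt{2} \sqrt{-297}}{2 \cdot 13^{2}} = \frac{\sqrt{2} \cdot 3 i \sqrt{33}}{2 \cdot 169} = \frac{3 i \sqrt{66}}{338}$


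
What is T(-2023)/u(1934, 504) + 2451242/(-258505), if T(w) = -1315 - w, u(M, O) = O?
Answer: -87700369/10857210 ≈ -8.0776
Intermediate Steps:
T(-2023)/u(1934, 504) + 2451242/(-258505) = (-1315 - 1*(-2023))/504 + 2451242/(-258505) = (-1315 + 2023)*(1/504) + 2451242*(-1/258505) = 708*(1/504) - 2451242/258505 = 59/42 - 2451242/258505 = -87700369/10857210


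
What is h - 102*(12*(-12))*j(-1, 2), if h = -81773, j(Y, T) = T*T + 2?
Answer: 6355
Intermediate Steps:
j(Y, T) = 2 + T² (j(Y, T) = T² + 2 = 2 + T²)
h - 102*(12*(-12))*j(-1, 2) = -81773 - 102*(12*(-12))*(2 + 2²) = -81773 - 102*(-144*(2 + 4)) = -81773 - 102*(-144*6) = -81773 - 102*(-864) = -81773 - 1*(-88128) = -81773 + 88128 = 6355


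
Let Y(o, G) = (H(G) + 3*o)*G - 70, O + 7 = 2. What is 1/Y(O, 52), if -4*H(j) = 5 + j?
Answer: -1/1591 ≈ -0.00062854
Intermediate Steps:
O = -5 (O = -7 + 2 = -5)
H(j) = -5/4 - j/4 (H(j) = -(5 + j)/4 = -5/4 - j/4)
Y(o, G) = -70 + G*(-5/4 + 3*o - G/4) (Y(o, G) = ((-5/4 - G/4) + 3*o)*G - 70 = (-5/4 + 3*o - G/4)*G - 70 = G*(-5/4 + 3*o - G/4) - 70 = -70 + G*(-5/4 + 3*o - G/4))
1/Y(O, 52) = 1/(-70 + 3*52*(-5) - ¼*52*(5 + 52)) = 1/(-70 - 780 - ¼*52*57) = 1/(-70 - 780 - 741) = 1/(-1591) = -1/1591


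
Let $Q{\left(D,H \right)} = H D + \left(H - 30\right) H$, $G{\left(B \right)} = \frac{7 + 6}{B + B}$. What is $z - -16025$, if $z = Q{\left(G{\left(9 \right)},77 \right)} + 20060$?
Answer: $\frac{715673}{18} \approx 39760.0$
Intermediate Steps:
$G{\left(B \right)} = \frac{13}{2 B}$
$Q{\left(D,H \right)} = D H + H \left(-30 + H\right)$ ($Q{\left(D,H \right)} = D H + \left(H - 30\right) H = D H + \left(-30 + H\right) H = D H + H \left(-30 + H\right)$)
$z = \frac{427223}{18}$ ($z = 77 \left(-30 + \frac{13}{2 \cdot 9} + 77\right) + 20060 = 77 \left(-30 + \frac{13}{2} \cdot \frac{1}{9} + 77\right) + 20060 = 77 \left(-30 + \frac{13}{18} + 77\right) + 20060 = 77 \cdot \frac{859}{18} + 20060 = \frac{66143}{18} + 20060 = \frac{427223}{18} \approx 23735.0$)
$z - -16025 = \frac{427223}{18} - -16025 = \frac{427223}{18} + 16025 = \frac{715673}{18}$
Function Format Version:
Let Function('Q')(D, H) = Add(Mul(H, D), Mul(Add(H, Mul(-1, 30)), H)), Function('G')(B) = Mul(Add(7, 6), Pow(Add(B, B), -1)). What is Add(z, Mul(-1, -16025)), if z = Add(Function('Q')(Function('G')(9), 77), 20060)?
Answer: Rational(715673, 18) ≈ 39760.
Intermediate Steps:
Function('G')(B) = Mul(Rational(13, 2), Pow(B, -1)) (Function('G')(B) = Mul(13, Pow(Mul(2, B), -1)) = Mul(13, Mul(Rational(1, 2), Pow(B, -1))) = Mul(Rational(13, 2), Pow(B, -1)))
Function('Q')(D, H) = Add(Mul(D, H), Mul(H, Add(-30, H))) (Function('Q')(D, H) = Add(Mul(D, H), Mul(Add(H, -30), H)) = Add(Mul(D, H), Mul(Add(-30, H), H)) = Add(Mul(D, H), Mul(H, Add(-30, H))))
z = Rational(427223, 18) (z = Add(Mul(77, Add(-30, Mul(Rational(13, 2), Pow(9, -1)), 77)), 20060) = Add(Mul(77, Add(-30, Mul(Rational(13, 2), Rational(1, 9)), 77)), 20060) = Add(Mul(77, Add(-30, Rational(13, 18), 77)), 20060) = Add(Mul(77, Rational(859, 18)), 20060) = Add(Rational(66143, 18), 20060) = Rational(427223, 18) ≈ 23735.)
Add(z, Mul(-1, -16025)) = Add(Rational(427223, 18), Mul(-1, -16025)) = Add(Rational(427223, 18), 16025) = Rational(715673, 18)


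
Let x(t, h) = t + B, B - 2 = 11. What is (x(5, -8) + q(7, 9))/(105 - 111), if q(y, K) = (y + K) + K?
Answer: -43/6 ≈ -7.1667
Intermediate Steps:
B = 13 (B = 2 + 11 = 13)
q(y, K) = y + 2*K (q(y, K) = (K + y) + K = y + 2*K)
x(t, h) = 13 + t (x(t, h) = t + 13 = 13 + t)
(x(5, -8) + q(7, 9))/(105 - 111) = ((13 + 5) + (7 + 2*9))/(105 - 111) = (18 + (7 + 18))/(-6) = (18 + 25)*(-⅙) = 43*(-⅙) = -43/6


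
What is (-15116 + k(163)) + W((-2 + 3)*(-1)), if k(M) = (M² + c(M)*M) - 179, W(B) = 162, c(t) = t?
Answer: 38005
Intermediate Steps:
k(M) = -179 + 2*M² (k(M) = (M² + M*M) - 179 = (M² + M²) - 179 = 2*M² - 179 = -179 + 2*M²)
(-15116 + k(163)) + W((-2 + 3)*(-1)) = (-15116 + (-179 + 2*163²)) + 162 = (-15116 + (-179 + 2*26569)) + 162 = (-15116 + (-179 + 53138)) + 162 = (-15116 + 52959) + 162 = 37843 + 162 = 38005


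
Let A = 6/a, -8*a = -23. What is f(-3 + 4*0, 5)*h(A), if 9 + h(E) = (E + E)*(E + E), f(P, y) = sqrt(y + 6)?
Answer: 4455*sqrt(11)/529 ≈ 27.931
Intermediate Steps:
a = 23/8 (a = -1/8*(-23) = 23/8 ≈ 2.8750)
f(P, y) = sqrt(6 + y)
A = 48/23 (A = 6/(23/8) = 6*(8/23) = 48/23 ≈ 2.0870)
h(E) = -9 + 4*E**2 (h(E) = -9 + (E + E)*(E + E) = -9 + (2*E)*(2*E) = -9 + 4*E**2)
f(-3 + 4*0, 5)*h(A) = sqrt(6 + 5)*(-9 + 4*(48/23)**2) = sqrt(11)*(-9 + 4*(2304/529)) = sqrt(11)*(-9 + 9216/529) = sqrt(11)*(4455/529) = 4455*sqrt(11)/529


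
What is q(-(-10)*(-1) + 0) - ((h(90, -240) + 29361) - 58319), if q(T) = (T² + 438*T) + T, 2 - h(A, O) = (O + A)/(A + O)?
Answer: 24667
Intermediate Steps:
h(A, O) = 1 (h(A, O) = 2 - (O + A)/(A + O) = 2 - (A + O)/(A + O) = 2 - 1*1 = 2 - 1 = 1)
q(T) = T² + 439*T
q(-(-10)*(-1) + 0) - ((h(90, -240) + 29361) - 58319) = (-(-10)*(-1) + 0)*(439 + (-(-10)*(-1) + 0)) - ((1 + 29361) - 58319) = (-2*5 + 0)*(439 + (-2*5 + 0)) - (29362 - 58319) = (-10 + 0)*(439 + (-10 + 0)) - 1*(-28957) = -10*(439 - 10) + 28957 = -10*429 + 28957 = -4290 + 28957 = 24667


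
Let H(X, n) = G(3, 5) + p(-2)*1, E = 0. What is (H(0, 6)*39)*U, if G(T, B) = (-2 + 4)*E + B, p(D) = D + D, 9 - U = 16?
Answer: -273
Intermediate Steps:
U = -7 (U = 9 - 1*16 = 9 - 16 = -7)
p(D) = 2*D
G(T, B) = B (G(T, B) = (-2 + 4)*0 + B = 2*0 + B = 0 + B = B)
H(X, n) = 1 (H(X, n) = 5 + (2*(-2))*1 = 5 - 4*1 = 5 - 4 = 1)
(H(0, 6)*39)*U = (1*39)*(-7) = 39*(-7) = -273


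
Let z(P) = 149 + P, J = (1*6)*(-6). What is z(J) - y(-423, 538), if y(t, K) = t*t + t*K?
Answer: 48758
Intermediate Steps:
y(t, K) = t² + K*t
J = -36 (J = 6*(-6) = -36)
z(J) - y(-423, 538) = (149 - 36) - (-423)*(538 - 423) = 113 - (-423)*115 = 113 - 1*(-48645) = 113 + 48645 = 48758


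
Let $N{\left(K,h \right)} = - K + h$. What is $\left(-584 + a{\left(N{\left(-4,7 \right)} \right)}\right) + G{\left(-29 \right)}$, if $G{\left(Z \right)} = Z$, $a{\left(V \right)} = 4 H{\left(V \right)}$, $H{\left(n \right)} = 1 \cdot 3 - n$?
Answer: $-645$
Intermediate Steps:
$H{\left(n \right)} = 3 - n$
$N{\left(K,h \right)} = h - K$
$a{\left(V \right)} = 12 - 4 V$ ($a{\left(V \right)} = 4 \left(3 - V\right) = 12 - 4 V$)
$\left(-584 + a{\left(N{\left(-4,7 \right)} \right)}\right) + G{\left(-29 \right)} = \left(-584 + \left(12 - 4 \left(7 - -4\right)\right)\right) - 29 = \left(-584 + \left(12 - 4 \left(7 + 4\right)\right)\right) - 29 = \left(-584 + \left(12 - 44\right)\right) - 29 = \left(-584 - 32\right) - 29 = -616 - 29 = -645$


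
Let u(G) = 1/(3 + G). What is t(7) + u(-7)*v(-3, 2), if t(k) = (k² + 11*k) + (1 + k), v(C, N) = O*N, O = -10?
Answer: 139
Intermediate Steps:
v(C, N) = -10*N
t(k) = 1 + k² + 12*k
t(7) + u(-7)*v(-3, 2) = (1 + 7² + 12*7) + (-10*2)/(3 - 7) = (1 + 49 + 84) - 20/(-4) = 134 - ¼*(-20) = 134 + 5 = 139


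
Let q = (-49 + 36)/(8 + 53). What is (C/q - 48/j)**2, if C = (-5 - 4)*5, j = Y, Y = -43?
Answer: 14079958281/312481 ≈ 45059.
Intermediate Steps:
q = -13/61 ≈ -0.21311
j = -43
C = -45 (C = -9*5 = -45)
(C/q - 48/j)**2 = (-45/(-13/61) - 48/(-43))**2 = (-45*(-61/13) - 48*(-1/43))**2 = (2745/13 + 48/43)**2 = (118659/559)**2 = 14079958281/312481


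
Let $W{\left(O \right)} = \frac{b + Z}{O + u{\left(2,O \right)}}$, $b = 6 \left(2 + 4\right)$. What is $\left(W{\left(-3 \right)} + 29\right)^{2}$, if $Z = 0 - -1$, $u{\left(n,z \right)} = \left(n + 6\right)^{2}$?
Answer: $\frac{3261636}{3721} \approx 876.55$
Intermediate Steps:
$u{\left(n,z \right)} = \left(6 + n\right)^{2}$
$b = 36$ ($b = 6 \cdot 6 = 36$)
$Z = 1$ ($Z = 0 + 1 = 1$)
$W{\left(O \right)} = \frac{37}{64 + O}$ ($W{\left(O \right)} = \frac{36 + 1}{O + \left(6 + 2\right)^{2}} = \frac{37}{O + 8^{2}} = \frac{37}{O + 64} = \frac{37}{64 + O}$)
$\left(W{\left(-3 \right)} + 29\right)^{2} = \left(\frac{37}{64 - 3} + 29\right)^{2} = \left(\frac{37}{61} + 29\right)^{2} = \left(\frac{1806}{61}\right)^{2} = \frac{3261636}{3721}$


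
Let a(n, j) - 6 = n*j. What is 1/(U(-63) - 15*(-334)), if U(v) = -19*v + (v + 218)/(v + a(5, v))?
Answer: 12/74479 ≈ 0.00016112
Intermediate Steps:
a(n, j) = 6 + j*n (a(n, j) = 6 + n*j = 6 + j*n)
U(v) = -19*v + (218 + v)/(6 + 6*v) (U(v) = -19*v + (v + 218)/(v + (6 + v*5)) = -19*v + (218 + v)/(v + (6 + 5*v)) = -19*v + (218 + v)/(6 + 6*v))
1/(U(-63) - 15*(-334)) = 1/((218 - 114*(-63)² - 113*(-63))/(6*(1 - 63)) - 15*(-334)) = 1/((⅙)*(218 - 114*3969 + 7119)/(-62) - 1*(-5010)) = 1/((⅙)*(-1/62)*(218 - 452466 + 7119) + 5010) = 1/((⅙)*(-1/62)*(-445129) + 5010) = 1/(14359/12 + 5010) = 1/(74479/12) = 12/74479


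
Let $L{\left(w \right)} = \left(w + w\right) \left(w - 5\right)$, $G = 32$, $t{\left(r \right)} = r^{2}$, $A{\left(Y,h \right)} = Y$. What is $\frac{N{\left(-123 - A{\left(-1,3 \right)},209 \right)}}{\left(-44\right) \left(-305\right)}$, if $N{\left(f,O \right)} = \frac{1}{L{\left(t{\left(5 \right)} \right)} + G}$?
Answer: $\frac{1}{13849440} \approx 7.2205 \cdot 10^{-8}$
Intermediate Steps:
$L{\left(w \right)} = 2 w \left(-5 + w\right)$
$N{\left(f,O \right)} = \frac{1}{1032}$ ($N{\left(f,O \right)} = \frac{1}{2 \cdot 5^{2} \left(-5 + 5^{2}\right) + 32} = \frac{1}{2 \cdot 25 \left(-5 + 25\right) + 32} = \frac{1}{2 \cdot 25 \cdot 20 + 32} = \frac{1}{1000 + 32} = \frac{1}{1032}$)
$\frac{N{\left(-123 - A{\left(-1,3 \right)},209 \right)}}{\left(-44\right) \left(-305\right)} = \frac{1}{1032 \left(\left(-44\right) \left(-305\right)\right)} = \frac{1}{1032 \cdot 13420} = \frac{1}{1032} \cdot \frac{1}{13420} = \frac{1}{13849440}$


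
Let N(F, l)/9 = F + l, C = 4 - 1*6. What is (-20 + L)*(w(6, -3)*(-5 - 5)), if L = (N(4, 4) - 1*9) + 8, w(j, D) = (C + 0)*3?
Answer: 3060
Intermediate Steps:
C = -2 (C = 4 - 6 = -2)
w(j, D) = -6 (w(j, D) = (-2 + 0)*3 = -2*3 = -6)
N(F, l) = 9*F + 9*l (N(F, l) = 9*(F + l) = 9*F + 9*l)
L = 71 (L = ((9*4 + 9*4) - 1*9) + 8 = ((36 + 36) - 9) + 8 = (72 - 9) + 8 = 63 + 8 = 71)
(-20 + L)*(w(6, -3)*(-5 - 5)) = (-20 + 71)*(-6*(-5 - 5)) = 51*(-6*(-10)) = 51*60 = 3060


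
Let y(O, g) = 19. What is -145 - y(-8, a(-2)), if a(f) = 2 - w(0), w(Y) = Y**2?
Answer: -164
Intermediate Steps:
a(f) = 2 (a(f) = 2 - 1*0**2 = 2 - 1*0 = 2 + 0 = 2)
-145 - y(-8, a(-2)) = -145 - 1*19 = -145 - 19 = -164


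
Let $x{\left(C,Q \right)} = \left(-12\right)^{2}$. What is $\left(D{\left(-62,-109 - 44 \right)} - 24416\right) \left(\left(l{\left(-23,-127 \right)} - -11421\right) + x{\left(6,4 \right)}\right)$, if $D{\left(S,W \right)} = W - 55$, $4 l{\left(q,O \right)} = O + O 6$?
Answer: $-279303876$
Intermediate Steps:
$l{\left(q,O \right)} = \frac{7 O}{4}$ ($l{\left(q,O \right)} = \frac{O + O 6}{4} = \frac{O + 6 O}{4} = \frac{7 O}{4}$)
$D{\left(S,W \right)} = -55 + W$
$x{\left(C,Q \right)} = 144$
$\left(D{\left(-62,-109 - 44 \right)} - 24416\right) \left(\left(l{\left(-23,-127 \right)} - -11421\right) + x{\left(6,4 \right)}\right) = \left(\left(-55 - 153\right) - 24416\right) \left(\left(\frac{7}{4} \left(-127\right) - -11421\right) + 144\right) = \left(\left(-55 - 153\right) - 24416\right) \left(\left(- \frac{889}{4} + 11421\right) + 144\right) = \left(-208 - 24416\right) \left(\frac{44795}{4} + 144\right) = \left(-24624\right) \frac{45371}{4} = -279303876$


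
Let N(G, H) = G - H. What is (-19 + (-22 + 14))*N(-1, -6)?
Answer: -135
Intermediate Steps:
(-19 + (-22 + 14))*N(-1, -6) = (-19 + (-22 + 14))*(-1 - 1*(-6)) = (-19 - 8)*(-1 + 6) = -27*5 = -135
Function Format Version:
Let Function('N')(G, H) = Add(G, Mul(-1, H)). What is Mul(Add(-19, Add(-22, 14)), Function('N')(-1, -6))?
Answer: -135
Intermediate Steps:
Mul(Add(-19, Add(-22, 14)), Function('N')(-1, -6)) = Mul(Add(-19, Add(-22, 14)), Add(-1, Mul(-1, -6))) = Mul(Add(-19, -8), Add(-1, 6)) = Mul(-27, 5) = -135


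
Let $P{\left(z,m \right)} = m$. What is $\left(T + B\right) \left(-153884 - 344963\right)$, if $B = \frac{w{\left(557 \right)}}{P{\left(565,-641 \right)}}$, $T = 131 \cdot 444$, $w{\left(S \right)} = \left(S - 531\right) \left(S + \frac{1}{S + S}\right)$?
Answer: $- \frac{10355382085981107}{357037} \approx -2.9004 \cdot 10^{10}$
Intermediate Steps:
$w{\left(S \right)} = \left(-531 + S\right) \left(S + \frac{1}{2 S}\right)$
$T = 58164$
$B = - \frac{8066487}{357037}$ ($B = \frac{\frac{1}{2} + 557^{2} - 295767 - \frac{531}{2 \cdot 557}}{-641} = \left(\frac{1}{2} + 310249 - 295767 - \frac{531}{1114}\right) \left(- \frac{1}{641}\right) = \frac{8066487}{557} \left(- \frac{1}{641}\right) = - \frac{8066487}{357037} \approx -22.593$)
$\left(T + B\right) \left(-153884 - 344963\right) = \left(58164 - \frac{8066487}{357037}\right) \left(-153884 - 344963\right) = \frac{20758633581}{357037} \left(-498847\right) = - \frac{10355382085981107}{357037}$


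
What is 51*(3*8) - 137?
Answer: 1087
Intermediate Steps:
51*(3*8) - 137 = 51*24 - 137 = 1224 - 137 = 1087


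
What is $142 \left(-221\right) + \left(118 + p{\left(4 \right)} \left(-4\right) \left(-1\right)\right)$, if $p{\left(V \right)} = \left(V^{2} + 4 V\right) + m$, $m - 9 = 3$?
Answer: $-31088$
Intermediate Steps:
$m = 12$ ($m = 9 + 3 = 12$)
$p{\left(V \right)} = 12 + V^{2} + 4 V$ ($p{\left(V \right)} = \left(V^{2} + 4 V\right) + 12 = 12 + V^{2} + 4 V$)
$142 \left(-221\right) + \left(118 + p{\left(4 \right)} \left(-4\right) \left(-1\right)\right) = 142 \left(-221\right) + \left(118 + \left(12 + 4^{2} + 4 \cdot 4\right) \left(-4\right) \left(-1\right)\right) = -31382 + \left(118 + \left(12 + 16 + 16\right) \left(-4\right) \left(-1\right)\right) = -31382 + \left(118 + 44 \left(-4\right) \left(-1\right)\right) = -31382 + \left(118 - -176\right) = -31382 + \left(118 + 176\right) = -31382 + 294 = -31088$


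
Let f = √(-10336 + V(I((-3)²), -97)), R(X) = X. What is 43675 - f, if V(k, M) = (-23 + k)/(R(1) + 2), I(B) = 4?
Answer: 43675 - I*√93081/3 ≈ 43675.0 - 101.7*I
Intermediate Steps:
V(k, M) = -23/3 + k/3 (V(k, M) = (-23 + k)/(1 + 2) = (-23 + k)/3 = (-23 + k)*(⅓) = -23/3 + k/3)
f = I*√93081/3 (f = √(-10336 + (-23/3 + (⅓)*4)) = √(-10336 + (-23/3 + 4/3)) = √(-10336 - 19/3) = √(-31027/3) = I*√93081/3 ≈ 101.7*I)
43675 - f = 43675 - I*√93081/3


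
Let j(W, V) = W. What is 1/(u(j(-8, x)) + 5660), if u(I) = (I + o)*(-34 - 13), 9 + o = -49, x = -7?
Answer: 1/8762 ≈ 0.00011413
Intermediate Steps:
o = -58 (o = -9 - 49 = -58)
u(I) = 2726 - 47*I (u(I) = (I - 58)*(-34 - 13) = (-58 + I)*(-47) = 2726 - 47*I)
1/(u(j(-8, x)) + 5660) = 1/((2726 - 47*(-8)) + 5660) = 1/((2726 + 376) + 5660) = 1/(3102 + 5660) = 1/8762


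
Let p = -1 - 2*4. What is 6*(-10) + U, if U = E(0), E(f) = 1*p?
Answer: -69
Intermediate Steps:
p = -9 (p = -1 - 8 = -9)
E(f) = -9 (E(f) = 1*(-9) = -9)
U = -9
6*(-10) + U = 6*(-10) - 9 = -60 - 9 = -69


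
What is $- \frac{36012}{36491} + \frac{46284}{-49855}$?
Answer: $- \frac{268025208}{139942985} \approx -1.9152$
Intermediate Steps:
$- \frac{36012}{36491} + \frac{46284}{-49855} = \left(-36012\right) \frac{1}{36491} + 46284 \left(- \frac{1}{49855}\right) = - \frac{36012}{36491} - \frac{46284}{49855} = - \frac{268025208}{139942985}$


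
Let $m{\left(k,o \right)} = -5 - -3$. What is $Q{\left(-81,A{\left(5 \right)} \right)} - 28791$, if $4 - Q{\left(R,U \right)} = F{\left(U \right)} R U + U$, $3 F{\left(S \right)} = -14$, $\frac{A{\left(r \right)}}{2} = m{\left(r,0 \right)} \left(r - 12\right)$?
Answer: $-39399$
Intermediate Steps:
$m{\left(k,o \right)} = -2$ ($m{\left(k,o \right)} = -5 + 3 = -2$)
$A{\left(r \right)} = 48 - 4 r$ ($A{\left(r \right)} = 2 \left(- 2 \left(r - 12\right)\right) = 2 \left(- 2 \left(-12 + r\right)\right) = 2 \left(24 - 2 r\right) = 48 - 4 r$)
$F{\left(S \right)} = - \frac{14}{3}$ ($F{\left(S \right)} = \frac{1}{3} \left(-14\right) = - \frac{14}{3}$)
$Q{\left(R,U \right)} = 4 - U + \frac{14 R U}{3}$ ($Q{\left(R,U \right)} = 4 - \left(- \frac{14 R}{3} U + U\right) = 4 - \left(- \frac{14 R U}{3} + U\right) = 4 - \left(U - \frac{14 R U}{3}\right) = 4 + \left(- U + \frac{14 R U}{3}\right) = 4 - U + \frac{14 R U}{3}$)
$Q{\left(-81,A{\left(5 \right)} \right)} - 28791 = \left(4 - \left(48 - 20\right) + \frac{14}{3} \left(-81\right) \left(48 - 20\right)\right) - 28791 = \left(4 - 28 + \frac{14}{3} \left(-81\right) 28\right) - 28791 = \left(4 - 28 - 10584\right) - 28791 = -10608 - 28791 = -39399$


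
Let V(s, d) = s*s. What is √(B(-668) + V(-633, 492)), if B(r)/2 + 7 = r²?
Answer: √1293123 ≈ 1137.2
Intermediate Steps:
V(s, d) = s²
B(r) = -14 + 2*r²
√(B(-668) + V(-633, 492)) = √((-14 + 2*(-668)²) + (-633)²) = √((-14 + 2*446224) + 400689) = √((-14 + 892448) + 400689) = √(892434 + 400689) = √1293123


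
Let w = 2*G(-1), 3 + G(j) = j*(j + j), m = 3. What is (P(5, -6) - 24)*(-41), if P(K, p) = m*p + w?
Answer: 1804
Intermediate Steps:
G(j) = -3 + 2*j**2 (G(j) = -3 + j*(j + j) = -3 + j*(2*j) = -3 + 2*j**2)
w = -2 (w = 2*(-3 + 2*(-1)**2) = 2*(-3 + 2*1) = 2*(-3 + 2) = 2*(-1) = -2)
P(K, p) = -2 + 3*p (P(K, p) = 3*p - 2 = -2 + 3*p)
(P(5, -6) - 24)*(-41) = ((-2 + 3*(-6)) - 24)*(-41) = ((-2 - 18) - 24)*(-41) = (-20 - 24)*(-41) = -44*(-41) = 1804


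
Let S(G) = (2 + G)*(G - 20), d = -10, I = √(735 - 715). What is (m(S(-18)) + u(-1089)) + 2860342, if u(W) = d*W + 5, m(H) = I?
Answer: 2871237 + 2*√5 ≈ 2.8712e+6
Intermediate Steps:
I = 2*√5 (I = √20 = 2*√5 ≈ 4.4721)
S(G) = (-20 + G)*(2 + G) (S(G) = (2 + G)*(-20 + G) = (-20 + G)*(2 + G))
m(H) = 2*√5
u(W) = 5 - 10*W (u(W) = -10*W + 5 = 5 - 10*W)
(m(S(-18)) + u(-1089)) + 2860342 = (2*√5 + (5 - 10*(-1089))) + 2860342 = (2*√5 + (5 + 10890)) + 2860342 = (2*√5 + 10895) + 2860342 = (10895 + 2*√5) + 2860342 = 2871237 + 2*√5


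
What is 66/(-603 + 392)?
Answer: -66/211 ≈ -0.31280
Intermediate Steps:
66/(-603 + 392) = 66/(-211) = 66*(-1/211) = -66/211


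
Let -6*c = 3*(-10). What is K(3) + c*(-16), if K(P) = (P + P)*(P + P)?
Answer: -44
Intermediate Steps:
K(P) = 4*P² (K(P) = (2*P)*(2*P) = 4*P²)
c = 5 (c = -(-10)/2 = -⅙*(-30) = 5)
K(3) + c*(-16) = 4*3² + 5*(-16) = 4*9 - 80 = 36 - 80 = -44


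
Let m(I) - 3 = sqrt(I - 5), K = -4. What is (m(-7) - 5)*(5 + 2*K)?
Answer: 6 - 6*I*sqrt(3) ≈ 6.0 - 10.392*I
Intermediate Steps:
m(I) = 3 + sqrt(-5 + I) (m(I) = 3 + sqrt(I - 5) = 3 + sqrt(-5 + I))
(m(-7) - 5)*(5 + 2*K) = ((3 + sqrt(-5 - 7)) - 5)*(5 + 2*(-4)) = ((3 + sqrt(-12)) - 5)*(5 - 8) = ((3 + 2*I*sqrt(3)) - 5)*(-3) = (-2 + 2*I*sqrt(3))*(-3) = 6 - 6*I*sqrt(3)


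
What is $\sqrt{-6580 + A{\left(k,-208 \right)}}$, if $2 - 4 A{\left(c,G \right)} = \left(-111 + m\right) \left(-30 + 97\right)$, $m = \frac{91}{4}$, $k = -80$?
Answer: $\frac{3 i \sqrt{9069}}{4} \approx 71.423 i$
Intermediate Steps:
$m = \frac{91}{4}$ ($m = 91 \cdot \frac{1}{4} = \frac{91}{4} \approx 22.75$)
$A{\left(c,G \right)} = \frac{23659}{16}$ ($A{\left(c,G \right)} = \frac{1}{2} - \frac{\left(-111 + \frac{91}{4}\right) \left(-30 + 97\right)}{4} = \frac{1}{2} - \frac{\left(- \frac{353}{4}\right) 67}{4} = \frac{1}{2} - - \frac{23651}{16} = \frac{1}{2} + \frac{23651}{16} = \frac{23659}{16}$)
$\sqrt{-6580 + A{\left(k,-208 \right)}} = \sqrt{-6580 + \frac{23659}{16}} = \sqrt{- \frac{81621}{16}} = \frac{3 i \sqrt{9069}}{4}$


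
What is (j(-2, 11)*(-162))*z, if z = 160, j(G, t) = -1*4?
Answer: 103680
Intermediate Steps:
j(G, t) = -4
(j(-2, 11)*(-162))*z = -4*(-162)*160 = 648*160 = 103680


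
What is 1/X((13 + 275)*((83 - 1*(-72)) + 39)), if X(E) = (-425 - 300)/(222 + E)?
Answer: -56094/725 ≈ -77.371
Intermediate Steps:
X(E) = -725/(222 + E)
1/X((13 + 275)*((83 - 1*(-72)) + 39)) = 1/(-725/(222 + (13 + 275)*((83 - 1*(-72)) + 39))) = 1/(-725/(222 + 288*((83 + 72) + 39))) = 1/(-725/(222 + 288*(155 + 39))) = 1/(-725/(222 + 288*194)) = 1/(-725/(222 + 55872)) = 1/(-725/56094) = -56094/725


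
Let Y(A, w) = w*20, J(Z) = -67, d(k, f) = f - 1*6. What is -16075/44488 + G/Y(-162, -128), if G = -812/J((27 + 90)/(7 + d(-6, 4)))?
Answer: -1302849/3559040 ≈ -0.36607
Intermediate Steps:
d(k, f) = -6 + f (d(k, f) = f - 6 = -6 + f)
Y(A, w) = 20*w
G = 812/67 (G = -812/(-67) = -812*(-1/67) = 812/67 ≈ 12.119)
-16075/44488 + G/Y(-162, -128) = -16075/44488 + 812/(67*((20*(-128)))) = -16075*1/44488 + (812/67)/(-2560) = -16075/44488 + (812/67)*(-1/2560) = -16075/44488 - 203/42880 = -1302849/3559040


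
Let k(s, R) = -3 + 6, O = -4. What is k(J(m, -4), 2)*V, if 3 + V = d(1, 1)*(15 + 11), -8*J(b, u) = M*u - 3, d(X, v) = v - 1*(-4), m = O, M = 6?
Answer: 381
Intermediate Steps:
m = -4
d(X, v) = 4 + v (d(X, v) = v + 4 = 4 + v)
J(b, u) = 3/8 - 3*u/4 (J(b, u) = -(6*u - 3)/8 = -(-3 + 6*u)/8 = 3/8 - 3*u/4)
V = 127 (V = -3 + (4 + 1)*(15 + 11) = -3 + 5*26 = -3 + 130 = 127)
k(s, R) = 3
k(J(m, -4), 2)*V = 3*127 = 381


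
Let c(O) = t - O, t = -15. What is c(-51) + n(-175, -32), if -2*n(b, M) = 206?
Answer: -67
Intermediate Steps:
n(b, M) = -103 (n(b, M) = -½*206 = -103)
c(O) = -15 - O
c(-51) + n(-175, -32) = (-15 - 1*(-51)) - 103 = (-15 + 51) - 103 = 36 - 103 = -67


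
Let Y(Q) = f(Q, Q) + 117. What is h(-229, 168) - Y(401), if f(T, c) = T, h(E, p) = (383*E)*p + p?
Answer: -14735126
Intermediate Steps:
h(E, p) = p + 383*E*p (h(E, p) = 383*E*p + p = p + 383*E*p)
Y(Q) = 117 + Q (Y(Q) = Q + 117 = 117 + Q)
h(-229, 168) - Y(401) = 168*(1 + 383*(-229)) - (117 + 401) = 168*(1 - 87707) - 1*518 = 168*(-87706) - 518 = -14734608 - 518 = -14735126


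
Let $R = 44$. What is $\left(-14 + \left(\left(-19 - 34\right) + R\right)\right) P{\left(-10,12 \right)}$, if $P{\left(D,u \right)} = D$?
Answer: $230$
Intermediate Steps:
$\left(-14 + \left(\left(-19 - 34\right) + R\right)\right) P{\left(-10,12 \right)} = \left(-14 + \left(\left(-19 - 34\right) + 44\right)\right) \left(-10\right) = \left(-14 + \left(-53 + 44\right)\right) \left(-10\right) = \left(-14 - 9\right) \left(-10\right) = \left(-23\right) \left(-10\right) = 230$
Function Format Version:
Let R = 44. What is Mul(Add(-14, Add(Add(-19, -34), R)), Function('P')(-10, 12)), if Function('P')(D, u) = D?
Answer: 230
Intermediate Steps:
Mul(Add(-14, Add(Add(-19, -34), R)), Function('P')(-10, 12)) = Mul(Add(-14, Add(Add(-19, -34), 44)), -10) = Mul(Add(-14, Add(-53, 44)), -10) = Mul(Add(-14, -9), -10) = Mul(-23, -10) = 230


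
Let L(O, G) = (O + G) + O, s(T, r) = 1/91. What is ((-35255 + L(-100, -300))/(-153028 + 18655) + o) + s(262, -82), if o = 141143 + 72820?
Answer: 2616330756187/12227943 ≈ 2.1396e+5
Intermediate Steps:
s(T, r) = 1/91
L(O, G) = G + 2*O (L(O, G) = (G + O) + O = G + 2*O)
o = 213963
((-35255 + L(-100, -300))/(-153028 + 18655) + o) + s(262, -82) = ((-35255 + (-300 + 2*(-100)))/(-153028 + 18655) + 213963) + 1/91 = ((-35255 + (-300 - 200))/(-134373) + 213963) + 1/91 = ((-35255 - 500)*(-1/134373) + 213963) + 1/91 = (-35755*(-1/134373) + 213963) + 1/91 = (35755/134373 + 213963) + 1/91 = 28750885954/134373 + 1/91 = 2616330756187/12227943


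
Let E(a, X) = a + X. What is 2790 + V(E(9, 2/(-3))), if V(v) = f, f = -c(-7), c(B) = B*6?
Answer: 2832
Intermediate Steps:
c(B) = 6*B
E(a, X) = X + a
f = 42 (f = -6*(-7) = -1*(-42) = 42)
V(v) = 42
2790 + V(E(9, 2/(-3))) = 2790 + 42 = 2832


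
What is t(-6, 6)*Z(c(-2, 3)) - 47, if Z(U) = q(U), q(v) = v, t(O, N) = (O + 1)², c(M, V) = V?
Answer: 28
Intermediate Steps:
t(O, N) = (1 + O)²
Z(U) = U
t(-6, 6)*Z(c(-2, 3)) - 47 = (1 - 6)²*3 - 47 = (-5)²*3 - 47 = 25*3 - 47 = 75 - 47 = 28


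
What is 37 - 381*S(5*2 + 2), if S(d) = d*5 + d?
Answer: -27395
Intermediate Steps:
S(d) = 6*d (S(d) = 5*d + d = 6*d)
37 - 381*S(5*2 + 2) = 37 - 2286*(5*2 + 2) = 37 - 2286*(10 + 2) = 37 - 2286*12 = 37 - 381*72 = 37 - 27432 = -27395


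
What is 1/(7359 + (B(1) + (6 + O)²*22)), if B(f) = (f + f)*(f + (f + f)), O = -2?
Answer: 1/7717 ≈ 0.00012958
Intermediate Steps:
B(f) = 6*f² (B(f) = (2*f)*(f + 2*f) = (2*f)*(3*f) = 6*f²)
1/(7359 + (B(1) + (6 + O)²*22)) = 1/(7359 + (6*1² + (6 - 2)²*22)) = 1/(7359 + (6*1 + 4²*22)) = 1/(7359 + (6 + 16*22)) = 1/(7359 + (6 + 352)) = 1/(7359 + 358) = 1/7717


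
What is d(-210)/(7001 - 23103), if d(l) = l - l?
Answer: 0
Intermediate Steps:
d(l) = 0
d(-210)/(7001 - 23103) = 0/(7001 - 23103) = 0/(-16102) = 0*(-1/16102) = 0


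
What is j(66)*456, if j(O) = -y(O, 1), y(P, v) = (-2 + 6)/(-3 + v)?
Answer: 912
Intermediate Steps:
y(P, v) = 4/(-3 + v)
j(O) = 2 (j(O) = -4/(-3 + 1) = -4/(-2) = -4*(-1)/2 = -1*(-2) = 2)
j(66)*456 = 2*456 = 912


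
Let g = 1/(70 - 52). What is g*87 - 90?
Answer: -511/6 ≈ -85.167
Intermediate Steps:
g = 1/18 ≈ 0.055556
g*87 - 90 = (1/18)*87 - 90 = 29/6 - 90 = -511/6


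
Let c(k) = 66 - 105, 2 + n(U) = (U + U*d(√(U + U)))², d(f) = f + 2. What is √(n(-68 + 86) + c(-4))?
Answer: √26203 ≈ 161.87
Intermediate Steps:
d(f) = 2 + f
n(U) = -2 + (U + U*(2 + √2*√U))² (n(U) = -2 + (U + U*(2 + √(U + U)))² = -2 + (U + U*(2 + √(2*U)))² = -2 + (U + U*(2 + √2*√U))²)
c(k) = -39
√(n(-68 + 86) + c(-4)) = √((-2 + (-68 + 86)²*(3 + √2*√(-68 + 86))²) - 39) = √((-2 + 18²*(3 + √2*√18)²) - 39) = √((-2 + 324*(3 + √2*(3*√2))²) - 39) = √((-2 + 324*(3 + 6)²) - 39) = √((-2 + 324*9²) - 39) = √((-2 + 324*81) - 39) = √((-2 + 26244) - 39) = √(26242 - 39) = √26203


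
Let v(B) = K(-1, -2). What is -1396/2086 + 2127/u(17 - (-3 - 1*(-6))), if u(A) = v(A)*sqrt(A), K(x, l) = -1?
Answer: -698/1043 - 2127*sqrt(14)/14 ≈ -569.13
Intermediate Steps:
v(B) = -1
u(A) = -sqrt(A)
-1396/2086 + 2127/u(17 - (-3 - 1*(-6))) = -1396/2086 + 2127/((-sqrt(17 - (-3 - 1*(-6))))) = -1396*1/2086 + 2127/((-sqrt(17 - (-3 + 6)))) = -698/1043 + 2127/((-sqrt(17 - 1*3))) = -698/1043 + 2127/((-sqrt(17 - 3))) = -698/1043 + 2127/((-sqrt(14))) = -698/1043 + 2127*(-sqrt(14)/14) = -698/1043 - 2127*sqrt(14)/14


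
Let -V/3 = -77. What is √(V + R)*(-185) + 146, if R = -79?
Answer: 146 - 370*√38 ≈ -2134.8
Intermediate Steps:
V = 231 (V = -3*(-77) = 231)
√(V + R)*(-185) + 146 = √(231 - 79)*(-185) + 146 = √152*(-185) + 146 = (2*√38)*(-185) + 146 = -370*√38 + 146 = 146 - 370*√38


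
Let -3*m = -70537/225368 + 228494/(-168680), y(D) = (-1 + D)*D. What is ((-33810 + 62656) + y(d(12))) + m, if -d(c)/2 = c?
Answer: 139926625901253/4751884280 ≈ 29447.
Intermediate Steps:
d(c) = -2*c
y(D) = D*(-1 + D)
m = 2641392373/4751884280 (m = -(-70537/225368 + 228494/(-168680))/3 = -(-70537*1/225368 + 228494*(-1/168680))/3 = -(-70537/225368 - 114247/84340)/3 = -⅓*(-7924177119/4751884280) = 2641392373/4751884280 ≈ 0.55586)
((-33810 + 62656) + y(d(12))) + m = ((-33810 + 62656) + (-2*12)*(-1 - 2*12)) + 2641392373/4751884280 = (28846 - 24*(-1 - 24)) + 2641392373/4751884280 = (28846 - 24*(-25)) + 2641392373/4751884280 = (28846 + 600) + 2641392373/4751884280 = 29446 + 2641392373/4751884280 = 139926625901253/4751884280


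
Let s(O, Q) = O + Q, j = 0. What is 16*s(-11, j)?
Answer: -176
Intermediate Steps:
16*s(-11, j) = 16*(-11 + 0) = 16*(-11) = -176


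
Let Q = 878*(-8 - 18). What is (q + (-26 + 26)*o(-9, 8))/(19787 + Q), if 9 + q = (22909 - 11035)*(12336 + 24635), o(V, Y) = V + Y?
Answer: -438993645/3041 ≈ -1.4436e+5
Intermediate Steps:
Q = -22828 (Q = 878*(-26) = -22828)
q = 438993645 (q = -9 + (22909 - 11035)*(12336 + 24635) = -9 + 11874*36971 = -9 + 438993654 = 438993645)
(q + (-26 + 26)*o(-9, 8))/(19787 + Q) = (438993645 + (-26 + 26)*(-9 + 8))/(19787 - 22828) = (438993645 + 0*(-1))/(-3041) = (438993645 + 0)*(-1/3041) = 438993645*(-1/3041) = -438993645/3041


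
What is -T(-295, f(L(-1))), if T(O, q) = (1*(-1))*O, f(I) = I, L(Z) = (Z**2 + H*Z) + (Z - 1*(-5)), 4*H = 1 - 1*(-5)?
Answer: -295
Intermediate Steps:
H = 3/2 (H = (1 - 1*(-5))/4 = (1 + 5)/4 = (1/4)*6 = 3/2 ≈ 1.5000)
L(Z) = 5 + Z**2 + 5*Z/2 (L(Z) = (Z**2 + 3*Z/2) + (Z - 1*(-5)) = (Z**2 + 3*Z/2) + (Z + 5) = (Z**2 + 3*Z/2) + (5 + Z) = 5 + Z**2 + 5*Z/2)
T(O, q) = -O
-T(-295, f(L(-1))) = -(-1)*(-295) = -1*295 = -295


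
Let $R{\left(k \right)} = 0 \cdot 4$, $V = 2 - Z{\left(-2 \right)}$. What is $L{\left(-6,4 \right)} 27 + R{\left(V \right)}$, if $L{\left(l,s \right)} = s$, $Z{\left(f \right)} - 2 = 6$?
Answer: $108$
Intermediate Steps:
$Z{\left(f \right)} = 8$ ($Z{\left(f \right)} = 2 + 6 = 8$)
$V = -6$ ($V = 2 - 8 = -6$)
$R{\left(k \right)} = 0$
$L{\left(-6,4 \right)} 27 + R{\left(V \right)} = 4 \cdot 27 + 0 = 108 + 0 = 108$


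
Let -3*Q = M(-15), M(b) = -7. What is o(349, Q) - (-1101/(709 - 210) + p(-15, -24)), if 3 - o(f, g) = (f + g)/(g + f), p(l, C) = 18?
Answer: -6883/499 ≈ -13.794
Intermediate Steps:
Q = 7/3 (Q = -⅓*(-7) = 7/3 ≈ 2.3333)
o(f, g) = 2 (o(f, g) = 3 - (f + g)/(g + f) = 3 - (f + g)/(f + g) = 3 - 1*1 = 3 - 1 = 2)
o(349, Q) - (-1101/(709 - 210) + p(-15, -24)) = 2 - (-1101/(709 - 210) + 18) = 2 - (-1101/499 + 18) = 2 - 1*7881/499 = 2 - 7881/499 = -6883/499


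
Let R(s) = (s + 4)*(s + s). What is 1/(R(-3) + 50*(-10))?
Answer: -1/506 ≈ -0.0019763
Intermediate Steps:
R(s) = 2*s*(4 + s) (R(s) = (4 + s)*(2*s) = 2*s*(4 + s))
1/(R(-3) + 50*(-10)) = 1/(2*(-3)*(4 - 3) + 50*(-10)) = 1/(2*(-3)*1 - 500) = 1/(-6 - 500) = 1/(-506) = -1/506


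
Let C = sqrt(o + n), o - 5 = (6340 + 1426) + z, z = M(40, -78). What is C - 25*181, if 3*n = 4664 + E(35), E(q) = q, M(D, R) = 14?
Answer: -4525 + 13*sqrt(498)/3 ≈ -4428.3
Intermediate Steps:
z = 14
o = 7785 (o = 5 + ((6340 + 1426) + 14) = 5 + (7766 + 14) = 5 + 7780 = 7785)
n = 4699/3 (n = (4664 + 35)/3 = (1/3)*4699 = 4699/3 ≈ 1566.3)
C = 13*sqrt(498)/3 (C = sqrt(7785 + 4699/3) = sqrt(28054/3) = 13*sqrt(498)/3 ≈ 96.702)
C - 25*181 = 13*sqrt(498)/3 - 25*181 = 13*sqrt(498)/3 - 1*4525 = 13*sqrt(498)/3 - 4525 = -4525 + 13*sqrt(498)/3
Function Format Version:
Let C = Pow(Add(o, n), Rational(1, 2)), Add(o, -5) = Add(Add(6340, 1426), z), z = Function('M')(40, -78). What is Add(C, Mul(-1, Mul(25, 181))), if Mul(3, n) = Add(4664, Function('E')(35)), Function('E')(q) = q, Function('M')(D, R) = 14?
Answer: Add(-4525, Mul(Rational(13, 3), Pow(498, Rational(1, 2)))) ≈ -4428.3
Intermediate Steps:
z = 14
o = 7785 (o = Add(5, Add(Add(6340, 1426), 14)) = Add(5, Add(7766, 14)) = Add(5, 7780) = 7785)
n = Rational(4699, 3) (n = Mul(Rational(1, 3), Add(4664, 35)) = Mul(Rational(1, 3), 4699) = Rational(4699, 3) ≈ 1566.3)
C = Mul(Rational(13, 3), Pow(498, Rational(1, 2))) (C = Pow(Add(7785, Rational(4699, 3)), Rational(1, 2)) = Pow(Rational(28054, 3), Rational(1, 2)) = Mul(Rational(13, 3), Pow(498, Rational(1, 2))) ≈ 96.702)
Add(C, Mul(-1, Mul(25, 181))) = Add(Mul(Rational(13, 3), Pow(498, Rational(1, 2))), Mul(-1, Mul(25, 181))) = Add(Mul(Rational(13, 3), Pow(498, Rational(1, 2))), Mul(-1, 4525)) = Add(Mul(Rational(13, 3), Pow(498, Rational(1, 2))), -4525) = Add(-4525, Mul(Rational(13, 3), Pow(498, Rational(1, 2))))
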